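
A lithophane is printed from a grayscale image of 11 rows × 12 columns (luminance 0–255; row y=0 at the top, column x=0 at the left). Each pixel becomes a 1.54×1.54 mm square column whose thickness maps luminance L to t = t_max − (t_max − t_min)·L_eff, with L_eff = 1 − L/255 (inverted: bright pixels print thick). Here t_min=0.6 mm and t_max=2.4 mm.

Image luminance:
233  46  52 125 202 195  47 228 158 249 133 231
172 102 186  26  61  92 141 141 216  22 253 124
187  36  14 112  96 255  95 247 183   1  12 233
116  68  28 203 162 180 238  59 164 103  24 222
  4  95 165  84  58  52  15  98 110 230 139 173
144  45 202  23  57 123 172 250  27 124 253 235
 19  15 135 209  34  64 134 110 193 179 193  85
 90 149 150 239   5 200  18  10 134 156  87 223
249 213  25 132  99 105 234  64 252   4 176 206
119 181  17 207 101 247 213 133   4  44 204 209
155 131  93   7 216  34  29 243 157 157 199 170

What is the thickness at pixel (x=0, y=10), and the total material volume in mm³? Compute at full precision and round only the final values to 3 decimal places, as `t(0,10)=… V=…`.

t(0,10)=1.694 V=475.955

span = t_max - t_min = 2.4 - 0.6 = 1.800
L(0,10) = 155, L_eff = 1 - 155/255 = 0.392157 (inverted)
t(0,10) = 2.4 - 1.800·0.392157 = 1.694
Σt over all 11·12 pixels = 85293/425 ≈ 200.6894118
V = pitch²·Σt = 1.54²·85293/425 = 475.955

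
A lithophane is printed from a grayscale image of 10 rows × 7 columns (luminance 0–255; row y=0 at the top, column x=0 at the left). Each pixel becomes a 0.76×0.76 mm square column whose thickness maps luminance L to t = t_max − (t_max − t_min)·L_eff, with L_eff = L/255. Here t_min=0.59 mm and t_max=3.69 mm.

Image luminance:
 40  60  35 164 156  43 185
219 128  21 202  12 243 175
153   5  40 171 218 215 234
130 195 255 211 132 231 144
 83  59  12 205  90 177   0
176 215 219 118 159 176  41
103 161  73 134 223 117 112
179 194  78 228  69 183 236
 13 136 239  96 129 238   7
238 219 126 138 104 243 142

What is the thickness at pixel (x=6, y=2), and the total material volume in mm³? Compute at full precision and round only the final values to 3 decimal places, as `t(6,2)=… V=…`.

span = t_max - t_min = 3.69 - 0.59 = 3.100
L(6,2) = 234, L_eff = 234/255 = 0.917647
t(6,2) = 3.69 - 3.100·0.917647 = 0.845
Σt over all 10·7 pixels = 35161/255 ≈ 137.8862745
V = pitch²·Σt = 0.76²·35161/255 = 79.643

t(6,2)=0.845 V=79.643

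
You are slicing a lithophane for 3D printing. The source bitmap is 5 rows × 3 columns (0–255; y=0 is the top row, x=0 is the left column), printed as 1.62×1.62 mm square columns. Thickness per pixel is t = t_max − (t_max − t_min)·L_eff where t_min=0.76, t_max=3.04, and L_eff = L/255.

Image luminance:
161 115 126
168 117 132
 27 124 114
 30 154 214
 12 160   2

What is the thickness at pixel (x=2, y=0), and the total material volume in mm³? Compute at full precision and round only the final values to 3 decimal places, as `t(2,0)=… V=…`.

t(2,0)=1.913 V=80.814

span = t_max - t_min = 3.04 - 0.76 = 2.280
L(2,0) = 126, L_eff = 126/255 = 0.494118
t(2,0) = 3.04 - 2.280·0.494118 = 1.913
Σt over all 5·3 pixels = 65436/2125 ≈ 30.7934118
V = pitch²·Σt = 1.62²·65436/2125 = 80.814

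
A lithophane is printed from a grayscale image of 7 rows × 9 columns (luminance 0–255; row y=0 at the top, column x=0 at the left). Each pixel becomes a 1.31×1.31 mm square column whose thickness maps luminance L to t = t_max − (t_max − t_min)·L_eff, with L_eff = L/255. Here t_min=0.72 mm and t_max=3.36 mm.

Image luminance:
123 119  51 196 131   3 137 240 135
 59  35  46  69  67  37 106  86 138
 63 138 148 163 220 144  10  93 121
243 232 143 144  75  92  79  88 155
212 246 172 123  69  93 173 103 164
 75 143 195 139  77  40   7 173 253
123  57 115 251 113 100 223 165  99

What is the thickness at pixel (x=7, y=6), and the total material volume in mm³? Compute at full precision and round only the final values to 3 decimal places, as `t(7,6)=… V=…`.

span = t_max - t_min = 3.36 - 0.72 = 2.640
L(7,6) = 165, L_eff = 165/255 = 0.647059
t(7,6) = 3.36 - 2.640·0.647059 = 1.652
Σt over all 7·9 pixels = 277516/2125 ≈ 130.5957647
V = pitch²·Σt = 1.31²·277516/2125 = 224.115

t(7,6)=1.652 V=224.115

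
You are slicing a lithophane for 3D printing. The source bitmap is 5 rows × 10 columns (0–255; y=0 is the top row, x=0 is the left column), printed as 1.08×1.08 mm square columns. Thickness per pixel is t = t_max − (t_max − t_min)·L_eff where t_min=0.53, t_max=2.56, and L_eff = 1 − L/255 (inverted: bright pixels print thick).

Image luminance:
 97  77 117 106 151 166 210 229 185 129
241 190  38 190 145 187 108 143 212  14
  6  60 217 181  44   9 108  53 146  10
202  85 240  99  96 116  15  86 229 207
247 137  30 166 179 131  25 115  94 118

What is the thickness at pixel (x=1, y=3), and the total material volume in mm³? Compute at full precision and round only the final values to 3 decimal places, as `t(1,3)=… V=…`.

span = t_max - t_min = 2.56 - 0.53 = 2.030
L(1,3) = 85, L_eff = 1 - 85/255 = 0.666667 (inverted)
t(1,3) = 2.56 - 2.030·0.666667 = 1.207
Σt over all 5·10 pixels = 493027/6375 ≈ 77.3375686
V = pitch²·Σt = 1.08²·493027/6375 = 90.207

t(1,3)=1.207 V=90.207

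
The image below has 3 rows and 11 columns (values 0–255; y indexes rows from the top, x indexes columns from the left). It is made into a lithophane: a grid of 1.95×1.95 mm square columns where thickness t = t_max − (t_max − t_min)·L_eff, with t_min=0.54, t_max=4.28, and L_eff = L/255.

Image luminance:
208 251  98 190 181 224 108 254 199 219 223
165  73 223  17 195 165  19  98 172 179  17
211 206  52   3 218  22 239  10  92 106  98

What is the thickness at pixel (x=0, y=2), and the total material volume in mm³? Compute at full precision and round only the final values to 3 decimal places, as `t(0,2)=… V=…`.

t(0,2)=1.185 V=272.994

span = t_max - t_min = 4.28 - 0.54 = 3.740
L(0,2) = 211, L_eff = 211/255 = 0.827451
t(0,2) = 4.28 - 3.740·0.827451 = 1.185
Σt over all 3·11 pixels = 10769/150 ≈ 71.7933333
V = pitch²·Σt = 1.95²·10769/150 = 272.994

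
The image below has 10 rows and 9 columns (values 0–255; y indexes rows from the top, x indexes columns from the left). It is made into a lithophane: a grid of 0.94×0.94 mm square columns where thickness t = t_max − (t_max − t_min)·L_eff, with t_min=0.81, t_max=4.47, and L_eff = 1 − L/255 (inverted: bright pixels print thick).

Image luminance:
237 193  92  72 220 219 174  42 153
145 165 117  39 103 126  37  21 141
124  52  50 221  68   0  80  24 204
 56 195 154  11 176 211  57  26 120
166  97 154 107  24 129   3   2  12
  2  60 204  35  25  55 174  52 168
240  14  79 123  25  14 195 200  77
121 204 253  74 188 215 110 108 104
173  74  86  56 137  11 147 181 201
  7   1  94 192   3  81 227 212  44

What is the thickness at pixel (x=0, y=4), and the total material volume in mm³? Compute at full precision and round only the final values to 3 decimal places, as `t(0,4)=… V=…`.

span = t_max - t_min = 4.47 - 0.81 = 3.660
L(0,4) = 166, L_eff = 1 - 166/255 = 0.349020 (inverted)
t(0,4) = 4.47 - 3.660·0.349020 = 3.193
Σt over all 10·9 pixels = 91159/425 ≈ 214.4917647
V = pitch²·Σt = 0.94²·91159/425 = 189.525

t(0,4)=3.193 V=189.525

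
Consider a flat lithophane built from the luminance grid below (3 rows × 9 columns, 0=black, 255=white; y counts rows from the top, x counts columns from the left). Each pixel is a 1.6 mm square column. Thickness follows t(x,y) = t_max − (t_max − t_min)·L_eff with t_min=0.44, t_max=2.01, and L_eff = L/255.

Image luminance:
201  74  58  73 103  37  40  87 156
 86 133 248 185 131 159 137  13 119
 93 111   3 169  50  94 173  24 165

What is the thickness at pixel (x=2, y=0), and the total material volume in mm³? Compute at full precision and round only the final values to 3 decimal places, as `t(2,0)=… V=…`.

span = t_max - t_min = 2.01 - 0.44 = 1.570
L(2,0) = 58, L_eff = 58/255 = 0.227451
t(2,0) = 2.01 - 1.570·0.227451 = 1.653
Σt over all 3·9 pixels = 308377/8500 ≈ 36.2796471
V = pitch²·Σt = 1.6²·308377/8500 = 92.876

t(2,0)=1.653 V=92.876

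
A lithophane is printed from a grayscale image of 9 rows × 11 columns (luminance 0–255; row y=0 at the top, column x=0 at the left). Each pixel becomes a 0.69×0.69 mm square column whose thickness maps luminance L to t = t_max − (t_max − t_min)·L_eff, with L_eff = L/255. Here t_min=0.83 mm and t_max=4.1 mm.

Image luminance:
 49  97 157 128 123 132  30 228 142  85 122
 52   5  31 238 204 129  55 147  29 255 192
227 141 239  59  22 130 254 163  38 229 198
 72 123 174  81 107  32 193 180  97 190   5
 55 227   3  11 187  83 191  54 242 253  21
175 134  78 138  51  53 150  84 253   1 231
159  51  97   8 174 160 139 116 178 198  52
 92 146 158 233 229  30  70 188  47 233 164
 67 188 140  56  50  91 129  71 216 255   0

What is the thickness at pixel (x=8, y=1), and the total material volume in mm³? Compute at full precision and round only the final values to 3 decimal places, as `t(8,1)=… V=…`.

t(8,1)=3.728 V=117.275

span = t_max - t_min = 4.1 - 0.83 = 3.270
L(8,1) = 29, L_eff = 29/255 = 0.113725
t(8,1) = 4.1 - 3.270·0.113725 = 3.728
Σt over all 9·11 pixels = 246.324
V = pitch²·Σt = 0.69²·246.324 = 117.275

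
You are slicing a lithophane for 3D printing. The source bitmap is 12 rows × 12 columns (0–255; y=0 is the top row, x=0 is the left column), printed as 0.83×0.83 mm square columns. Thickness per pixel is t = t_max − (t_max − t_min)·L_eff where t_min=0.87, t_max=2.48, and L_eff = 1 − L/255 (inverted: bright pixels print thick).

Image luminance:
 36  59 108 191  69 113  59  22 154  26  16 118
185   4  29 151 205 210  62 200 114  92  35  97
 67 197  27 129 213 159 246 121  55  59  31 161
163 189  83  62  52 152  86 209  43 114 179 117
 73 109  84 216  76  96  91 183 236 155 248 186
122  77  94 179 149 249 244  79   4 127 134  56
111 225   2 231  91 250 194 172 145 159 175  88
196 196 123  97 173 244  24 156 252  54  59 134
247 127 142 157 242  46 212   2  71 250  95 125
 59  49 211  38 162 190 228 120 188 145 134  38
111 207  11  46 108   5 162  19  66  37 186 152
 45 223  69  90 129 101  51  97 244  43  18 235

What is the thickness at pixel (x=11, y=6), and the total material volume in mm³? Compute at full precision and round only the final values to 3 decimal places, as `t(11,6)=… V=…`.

t(11,6)=1.426 V=163.814

span = t_max - t_min = 2.48 - 0.87 = 1.610
L(11,6) = 88, L_eff = 1 - 88/255 = 0.654902 (inverted)
t(11,6) = 2.48 - 1.610·0.654902 = 1.426
Σt over all 12·12 pixels = 101061/425 ≈ 237.7905882
V = pitch²·Σt = 0.83²·101061/425 = 163.814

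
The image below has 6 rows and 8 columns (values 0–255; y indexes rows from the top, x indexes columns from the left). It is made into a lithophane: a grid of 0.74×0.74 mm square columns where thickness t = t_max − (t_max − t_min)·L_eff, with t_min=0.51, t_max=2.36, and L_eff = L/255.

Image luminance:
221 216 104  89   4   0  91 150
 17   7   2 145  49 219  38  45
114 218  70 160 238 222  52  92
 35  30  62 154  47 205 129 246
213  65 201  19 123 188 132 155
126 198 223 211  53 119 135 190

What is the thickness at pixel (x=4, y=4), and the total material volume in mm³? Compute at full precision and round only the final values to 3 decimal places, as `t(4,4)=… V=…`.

t(4,4)=1.468 V=38.903

span = t_max - t_min = 2.36 - 0.51 = 1.850
L(4,4) = 123, L_eff = 123/255 = 0.482353
t(4,4) = 2.36 - 1.850·0.482353 = 1.468
Σt over all 6·8 pixels = 181157/2550 ≈ 71.0419608
V = pitch²·Σt = 0.74²·181157/2550 = 38.903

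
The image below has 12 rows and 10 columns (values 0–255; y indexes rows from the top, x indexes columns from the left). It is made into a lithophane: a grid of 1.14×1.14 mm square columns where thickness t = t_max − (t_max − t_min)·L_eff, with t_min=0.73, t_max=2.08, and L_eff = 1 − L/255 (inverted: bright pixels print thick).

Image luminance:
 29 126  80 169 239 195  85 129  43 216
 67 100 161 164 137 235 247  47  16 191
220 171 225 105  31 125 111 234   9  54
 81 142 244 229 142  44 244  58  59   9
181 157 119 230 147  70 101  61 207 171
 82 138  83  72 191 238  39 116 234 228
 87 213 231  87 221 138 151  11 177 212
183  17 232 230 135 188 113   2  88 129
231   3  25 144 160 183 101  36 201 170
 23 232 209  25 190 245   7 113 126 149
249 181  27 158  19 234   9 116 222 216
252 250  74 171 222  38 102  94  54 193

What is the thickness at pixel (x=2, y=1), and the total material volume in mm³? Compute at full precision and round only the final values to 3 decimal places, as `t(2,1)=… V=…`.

span = t_max - t_min = 2.08 - 0.73 = 1.350
L(2,1) = 161, L_eff = 1 - 161/255 = 0.368627 (inverted)
t(2,1) = 2.08 - 1.350·0.368627 = 1.582
Σt over all 12·10 pixels = 296313/1700 ≈ 174.3017647
V = pitch²·Σt = 1.14²·296313/1700 = 226.523

t(2,1)=1.582 V=226.523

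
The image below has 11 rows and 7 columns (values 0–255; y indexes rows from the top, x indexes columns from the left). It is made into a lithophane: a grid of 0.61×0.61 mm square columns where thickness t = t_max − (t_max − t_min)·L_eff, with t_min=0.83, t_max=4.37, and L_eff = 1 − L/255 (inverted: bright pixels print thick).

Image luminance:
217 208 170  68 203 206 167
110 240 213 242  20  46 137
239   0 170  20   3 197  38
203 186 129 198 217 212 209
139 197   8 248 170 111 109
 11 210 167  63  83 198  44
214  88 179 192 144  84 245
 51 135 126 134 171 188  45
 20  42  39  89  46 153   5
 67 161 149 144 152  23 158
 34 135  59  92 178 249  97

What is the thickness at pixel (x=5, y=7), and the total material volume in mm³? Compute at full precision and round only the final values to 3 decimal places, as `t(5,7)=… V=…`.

span = t_max - t_min = 4.37 - 0.83 = 3.540
L(5,7) = 188, L_eff = 1 - 188/255 = 0.262745 (inverted)
t(5,7) = 4.37 - 3.540·0.262745 = 3.440
Σt over all 11·7 pixels = 1736687/8500 ≈ 204.3161176
V = pitch²·Σt = 0.61²·1736687/8500 = 76.026

t(5,7)=3.440 V=76.026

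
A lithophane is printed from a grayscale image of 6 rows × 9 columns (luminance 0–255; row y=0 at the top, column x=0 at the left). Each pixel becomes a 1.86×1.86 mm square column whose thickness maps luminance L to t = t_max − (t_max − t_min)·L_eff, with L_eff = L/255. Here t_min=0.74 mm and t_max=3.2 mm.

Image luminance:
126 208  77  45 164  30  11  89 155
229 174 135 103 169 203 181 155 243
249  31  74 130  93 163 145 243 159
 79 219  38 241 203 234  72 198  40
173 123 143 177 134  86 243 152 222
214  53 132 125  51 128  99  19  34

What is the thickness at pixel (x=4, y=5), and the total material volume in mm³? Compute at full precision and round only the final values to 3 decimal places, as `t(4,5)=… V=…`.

span = t_max - t_min = 3.2 - 0.74 = 2.460
L(4,5) = 51, L_eff = 51/255 = 0.200000
t(4,5) = 3.2 - 2.460·0.200000 = 2.708
Σt over all 6·9 pixels = 215172/2125 ≈ 101.2574118
V = pitch²·Σt = 1.86²·215172/2125 = 350.310

t(4,5)=2.708 V=350.310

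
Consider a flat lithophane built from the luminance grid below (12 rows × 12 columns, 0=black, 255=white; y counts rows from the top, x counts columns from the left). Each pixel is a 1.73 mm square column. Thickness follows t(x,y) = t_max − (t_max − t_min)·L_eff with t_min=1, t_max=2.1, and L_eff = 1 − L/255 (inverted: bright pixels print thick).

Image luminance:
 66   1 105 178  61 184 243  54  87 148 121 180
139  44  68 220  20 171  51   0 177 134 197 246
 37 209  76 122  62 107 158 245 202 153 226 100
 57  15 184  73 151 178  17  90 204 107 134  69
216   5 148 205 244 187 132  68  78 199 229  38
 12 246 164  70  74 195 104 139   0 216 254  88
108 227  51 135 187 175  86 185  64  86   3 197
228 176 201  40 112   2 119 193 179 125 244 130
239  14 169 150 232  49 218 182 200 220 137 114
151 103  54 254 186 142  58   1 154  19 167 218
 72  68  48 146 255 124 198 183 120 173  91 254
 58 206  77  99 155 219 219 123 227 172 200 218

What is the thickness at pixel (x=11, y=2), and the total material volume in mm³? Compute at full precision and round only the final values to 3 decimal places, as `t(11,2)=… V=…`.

t(11,2)=1.431 V=683.650

span = t_max - t_min = 2.1 - 1 = 1.100
L(11,2) = 100, L_eff = 1 - 100/255 = 0.607843 (inverted)
t(11,2) = 2.1 - 1.100·0.607843 = 1.431
Σt over all 12·12 pixels = 582481/2550 ≈ 228.4239216
V = pitch²·Σt = 1.73²·582481/2550 = 683.650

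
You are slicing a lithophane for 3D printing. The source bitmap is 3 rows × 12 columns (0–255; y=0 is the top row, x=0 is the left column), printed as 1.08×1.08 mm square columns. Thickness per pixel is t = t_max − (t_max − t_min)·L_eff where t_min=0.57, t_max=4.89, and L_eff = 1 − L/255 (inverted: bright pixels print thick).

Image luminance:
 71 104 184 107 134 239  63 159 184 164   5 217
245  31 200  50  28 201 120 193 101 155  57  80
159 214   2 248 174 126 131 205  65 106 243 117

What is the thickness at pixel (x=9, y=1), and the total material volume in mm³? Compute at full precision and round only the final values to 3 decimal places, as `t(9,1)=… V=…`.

span = t_max - t_min = 4.89 - 0.57 = 4.320
L(9,1) = 155, L_eff = 1 - 155/255 = 0.392157 (inverted)
t(9,1) = 4.89 - 4.320·0.392157 = 3.196
Σt over all 3·12 pixels = 219357/2125 ≈ 103.2268235
V = pitch²·Σt = 1.08²·219357/2125 = 120.404

t(9,1)=3.196 V=120.404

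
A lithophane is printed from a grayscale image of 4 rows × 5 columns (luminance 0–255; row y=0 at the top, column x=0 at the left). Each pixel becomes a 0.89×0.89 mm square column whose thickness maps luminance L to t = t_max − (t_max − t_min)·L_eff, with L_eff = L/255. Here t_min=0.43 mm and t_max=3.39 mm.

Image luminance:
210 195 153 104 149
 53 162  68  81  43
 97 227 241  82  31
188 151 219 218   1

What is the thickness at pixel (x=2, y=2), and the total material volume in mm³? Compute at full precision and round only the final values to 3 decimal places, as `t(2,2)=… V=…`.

t(2,2)=0.593 V=29.127

span = t_max - t_min = 3.39 - 0.43 = 2.960
L(2,2) = 241, L_eff = 241/255 = 0.945098
t(2,2) = 3.39 - 2.960·0.945098 = 0.593
Σt over all 4·5 pixels = 78141/2125 ≈ 36.7722353
V = pitch²·Σt = 0.89²·78141/2125 = 29.127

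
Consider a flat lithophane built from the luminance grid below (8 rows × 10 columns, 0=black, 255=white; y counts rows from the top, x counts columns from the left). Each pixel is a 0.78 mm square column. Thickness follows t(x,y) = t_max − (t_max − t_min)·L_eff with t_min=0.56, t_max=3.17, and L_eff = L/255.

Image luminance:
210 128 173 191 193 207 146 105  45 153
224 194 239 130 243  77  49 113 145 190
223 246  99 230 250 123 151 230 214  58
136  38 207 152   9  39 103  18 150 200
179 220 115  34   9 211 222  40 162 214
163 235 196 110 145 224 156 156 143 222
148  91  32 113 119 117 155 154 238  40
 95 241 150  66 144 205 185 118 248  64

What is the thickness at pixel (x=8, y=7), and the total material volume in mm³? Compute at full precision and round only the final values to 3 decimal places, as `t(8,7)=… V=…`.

span = t_max - t_min = 3.17 - 0.56 = 2.610
L(8,7) = 248, L_eff = 248/255 = 0.972549
t(8,7) = 3.17 - 2.610·0.972549 = 0.632
Σt over all 8·10 pixels = 111943/850 ≈ 131.6976471
V = pitch²·Σt = 0.78²·111943/850 = 80.125

t(8,7)=0.632 V=80.125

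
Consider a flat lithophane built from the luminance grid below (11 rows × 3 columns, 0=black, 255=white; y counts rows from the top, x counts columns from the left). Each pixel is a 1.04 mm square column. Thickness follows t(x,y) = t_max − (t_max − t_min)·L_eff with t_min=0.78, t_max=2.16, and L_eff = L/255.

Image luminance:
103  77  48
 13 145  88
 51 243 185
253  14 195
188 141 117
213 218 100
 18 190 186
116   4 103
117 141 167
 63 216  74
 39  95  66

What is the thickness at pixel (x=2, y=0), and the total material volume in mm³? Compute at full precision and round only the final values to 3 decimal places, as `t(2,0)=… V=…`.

t(2,0)=1.900 V=53.759

span = t_max - t_min = 2.16 - 0.78 = 1.380
L(2,0) = 48, L_eff = 48/255 = 0.188235
t(2,0) = 2.16 - 1.380·0.188235 = 1.900
Σt over all 11·3 pixels = 211239/4250 ≈ 49.7032941
V = pitch²·Σt = 1.04²·211239/4250 = 53.759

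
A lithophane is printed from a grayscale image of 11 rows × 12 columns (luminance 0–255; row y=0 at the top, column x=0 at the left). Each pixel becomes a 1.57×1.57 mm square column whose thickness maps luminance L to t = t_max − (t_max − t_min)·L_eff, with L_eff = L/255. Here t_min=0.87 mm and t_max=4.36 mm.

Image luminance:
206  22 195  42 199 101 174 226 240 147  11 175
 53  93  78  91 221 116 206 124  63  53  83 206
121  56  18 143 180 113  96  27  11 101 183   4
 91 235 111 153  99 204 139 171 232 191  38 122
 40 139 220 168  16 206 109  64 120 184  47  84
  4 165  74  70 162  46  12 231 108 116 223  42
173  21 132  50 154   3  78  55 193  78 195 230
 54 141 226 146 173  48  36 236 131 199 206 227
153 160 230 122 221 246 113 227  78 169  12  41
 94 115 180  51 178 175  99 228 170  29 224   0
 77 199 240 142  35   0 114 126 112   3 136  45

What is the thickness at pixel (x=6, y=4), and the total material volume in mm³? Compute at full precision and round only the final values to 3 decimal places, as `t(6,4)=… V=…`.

span = t_max - t_min = 4.36 - 0.87 = 3.490
L(6,4) = 109, L_eff = 109/255 = 0.427451
t(6,4) = 4.36 - 3.490·0.427451 = 2.868
Σt over all 11·12 pixels = 8972053/25500 ≈ 351.8452157
V = pitch²·Σt = 1.57²·8972053/25500 = 867.263

t(6,4)=2.868 V=867.263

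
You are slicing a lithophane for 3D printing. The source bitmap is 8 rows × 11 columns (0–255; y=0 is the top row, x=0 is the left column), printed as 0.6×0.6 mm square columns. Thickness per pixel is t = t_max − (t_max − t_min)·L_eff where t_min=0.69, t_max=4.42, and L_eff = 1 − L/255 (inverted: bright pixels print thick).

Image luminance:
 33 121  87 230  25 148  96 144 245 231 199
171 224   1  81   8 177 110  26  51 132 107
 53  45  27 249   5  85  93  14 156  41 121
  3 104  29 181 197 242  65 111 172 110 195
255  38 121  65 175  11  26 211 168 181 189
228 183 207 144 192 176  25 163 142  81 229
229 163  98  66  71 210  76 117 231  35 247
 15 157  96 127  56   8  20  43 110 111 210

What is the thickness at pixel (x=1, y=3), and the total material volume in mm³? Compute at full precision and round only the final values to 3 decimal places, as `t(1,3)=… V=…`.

span = t_max - t_min = 4.42 - 0.69 = 3.730
L(1,3) = 104, L_eff = 1 - 104/255 = 0.592157 (inverted)
t(1,3) = 4.42 - 3.730·0.592157 = 2.211
Σt over all 8·11 pixels = 5521183/25500 ≈ 216.5169804
V = pitch²·Σt = 0.6²·5521183/25500 = 77.946

t(1,3)=2.211 V=77.946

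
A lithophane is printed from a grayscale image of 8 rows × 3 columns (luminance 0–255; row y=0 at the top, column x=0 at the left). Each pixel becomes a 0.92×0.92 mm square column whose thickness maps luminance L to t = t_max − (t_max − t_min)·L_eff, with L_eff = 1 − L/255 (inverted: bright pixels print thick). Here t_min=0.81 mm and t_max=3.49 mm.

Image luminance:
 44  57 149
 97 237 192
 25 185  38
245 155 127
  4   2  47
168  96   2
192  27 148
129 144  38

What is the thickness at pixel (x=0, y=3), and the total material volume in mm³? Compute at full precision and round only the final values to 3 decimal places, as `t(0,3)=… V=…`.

t(0,3)=3.385 V=39.120

span = t_max - t_min = 3.49 - 0.81 = 2.680
L(0,3) = 245, L_eff = 1 - 245/255 = 0.039216 (inverted)
t(0,3) = 3.49 - 2.680·0.039216 = 3.385
Σt over all 8·3 pixels = 294646/6375 ≈ 46.2189804
V = pitch²·Σt = 0.92²·294646/6375 = 39.120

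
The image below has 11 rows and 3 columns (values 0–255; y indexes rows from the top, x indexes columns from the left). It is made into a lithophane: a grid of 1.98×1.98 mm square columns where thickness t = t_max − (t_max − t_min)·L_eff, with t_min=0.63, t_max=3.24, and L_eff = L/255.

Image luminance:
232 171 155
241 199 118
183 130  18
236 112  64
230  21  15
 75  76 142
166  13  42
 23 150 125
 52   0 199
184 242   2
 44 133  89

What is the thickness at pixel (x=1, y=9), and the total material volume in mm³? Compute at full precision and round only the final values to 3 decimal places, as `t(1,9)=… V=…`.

span = t_max - t_min = 3.24 - 0.63 = 2.610
L(1,9) = 242, L_eff = 242/255 = 0.949020
t(1,9) = 3.24 - 2.610·0.949020 = 0.763
Σt over all 11·3 pixels = 285543/4250 ≈ 67.1865882
V = pitch²·Σt = 1.98²·285543/4250 = 263.398

t(1,9)=0.763 V=263.398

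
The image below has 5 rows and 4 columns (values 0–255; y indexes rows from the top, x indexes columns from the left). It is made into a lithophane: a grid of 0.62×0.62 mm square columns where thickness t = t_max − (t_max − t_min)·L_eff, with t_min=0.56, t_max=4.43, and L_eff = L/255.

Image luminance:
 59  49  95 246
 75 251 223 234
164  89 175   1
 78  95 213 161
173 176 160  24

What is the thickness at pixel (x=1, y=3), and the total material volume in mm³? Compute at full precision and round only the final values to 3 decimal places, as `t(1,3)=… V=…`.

span = t_max - t_min = 4.43 - 0.56 = 3.870
L(1,3) = 95, L_eff = 95/255 = 0.372549
t(1,3) = 4.43 - 3.870·0.372549 = 2.988
Σt over all 5·4 pixels = 399511/8500 ≈ 47.0012941
V = pitch²·Σt = 0.62²·399511/8500 = 18.067

t(1,3)=2.988 V=18.067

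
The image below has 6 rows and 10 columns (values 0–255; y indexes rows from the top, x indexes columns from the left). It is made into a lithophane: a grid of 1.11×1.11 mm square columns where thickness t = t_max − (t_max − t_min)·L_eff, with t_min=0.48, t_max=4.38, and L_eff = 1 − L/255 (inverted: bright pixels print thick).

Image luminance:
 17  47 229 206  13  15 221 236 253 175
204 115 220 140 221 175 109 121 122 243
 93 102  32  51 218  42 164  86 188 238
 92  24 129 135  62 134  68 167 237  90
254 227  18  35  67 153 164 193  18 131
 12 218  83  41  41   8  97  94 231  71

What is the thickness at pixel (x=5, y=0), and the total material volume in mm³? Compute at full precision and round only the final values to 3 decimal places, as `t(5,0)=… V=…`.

t(5,0)=0.709 V=178.510

span = t_max - t_min = 4.38 - 0.48 = 3.900
L(5,0) = 15, L_eff = 1 - 15/255 = 0.941176 (inverted)
t(5,0) = 4.38 - 3.900·0.941176 = 0.709
Σt over all 6·10 pixels = 2463/17 ≈ 144.8823529
V = pitch²·Σt = 1.11²·2463/17 = 178.510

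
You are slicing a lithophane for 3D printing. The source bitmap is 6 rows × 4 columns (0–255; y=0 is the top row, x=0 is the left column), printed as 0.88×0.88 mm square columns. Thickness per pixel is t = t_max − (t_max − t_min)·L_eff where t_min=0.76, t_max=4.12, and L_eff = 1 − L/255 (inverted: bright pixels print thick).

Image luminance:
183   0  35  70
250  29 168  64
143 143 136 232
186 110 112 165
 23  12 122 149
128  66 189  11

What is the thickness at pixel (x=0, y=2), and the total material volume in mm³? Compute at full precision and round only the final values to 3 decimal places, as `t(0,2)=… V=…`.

t(0,2)=2.644 V=41.941

span = t_max - t_min = 4.12 - 0.76 = 3.360
L(0,2) = 143, L_eff = 1 - 143/255 = 0.439216 (inverted)
t(0,2) = 4.12 - 3.360·0.439216 = 2.644
Σt over all 6·4 pixels = 115088/2125 ≈ 54.1590588
V = pitch²·Σt = 0.88²·115088/2125 = 41.941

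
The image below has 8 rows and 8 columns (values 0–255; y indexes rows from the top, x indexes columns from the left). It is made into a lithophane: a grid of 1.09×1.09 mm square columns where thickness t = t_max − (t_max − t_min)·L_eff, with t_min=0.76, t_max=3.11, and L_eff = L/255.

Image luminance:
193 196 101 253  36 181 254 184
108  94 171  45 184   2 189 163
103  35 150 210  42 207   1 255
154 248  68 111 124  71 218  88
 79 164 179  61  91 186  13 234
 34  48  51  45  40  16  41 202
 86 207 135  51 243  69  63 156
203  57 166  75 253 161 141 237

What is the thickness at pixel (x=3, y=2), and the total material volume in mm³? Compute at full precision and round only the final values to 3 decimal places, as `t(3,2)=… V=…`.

span = t_max - t_min = 3.11 - 0.76 = 2.350
L(3,2) = 210, L_eff = 210/255 = 0.823529
t(3,2) = 3.11 - 2.350·0.823529 = 1.175
Σt over all 8·8 pixels = 104747/850 ≈ 123.2317647
V = pitch²·Σt = 1.09²·104747/850 = 146.412

t(3,2)=1.175 V=146.412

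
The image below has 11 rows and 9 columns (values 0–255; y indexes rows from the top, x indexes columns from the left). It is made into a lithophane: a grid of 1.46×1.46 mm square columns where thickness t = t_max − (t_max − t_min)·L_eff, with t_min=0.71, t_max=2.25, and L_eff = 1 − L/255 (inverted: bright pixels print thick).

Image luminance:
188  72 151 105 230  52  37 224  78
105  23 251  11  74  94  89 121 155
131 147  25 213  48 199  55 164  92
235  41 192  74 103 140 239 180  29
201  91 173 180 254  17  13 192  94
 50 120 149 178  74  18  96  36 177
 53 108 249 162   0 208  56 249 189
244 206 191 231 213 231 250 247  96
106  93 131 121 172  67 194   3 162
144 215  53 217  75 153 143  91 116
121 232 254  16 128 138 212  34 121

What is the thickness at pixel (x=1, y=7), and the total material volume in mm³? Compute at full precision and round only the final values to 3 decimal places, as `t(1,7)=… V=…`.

t(1,7)=1.954 V=319.434

span = t_max - t_min = 2.25 - 0.71 = 1.540
L(1,7) = 206, L_eff = 1 - 206/255 = 0.192157 (inverted)
t(1,7) = 2.25 - 1.540·0.192157 = 1.954
Σt over all 11·9 pixels = 44957/300 ≈ 149.8566667
V = pitch²·Σt = 1.46²·44957/300 = 319.434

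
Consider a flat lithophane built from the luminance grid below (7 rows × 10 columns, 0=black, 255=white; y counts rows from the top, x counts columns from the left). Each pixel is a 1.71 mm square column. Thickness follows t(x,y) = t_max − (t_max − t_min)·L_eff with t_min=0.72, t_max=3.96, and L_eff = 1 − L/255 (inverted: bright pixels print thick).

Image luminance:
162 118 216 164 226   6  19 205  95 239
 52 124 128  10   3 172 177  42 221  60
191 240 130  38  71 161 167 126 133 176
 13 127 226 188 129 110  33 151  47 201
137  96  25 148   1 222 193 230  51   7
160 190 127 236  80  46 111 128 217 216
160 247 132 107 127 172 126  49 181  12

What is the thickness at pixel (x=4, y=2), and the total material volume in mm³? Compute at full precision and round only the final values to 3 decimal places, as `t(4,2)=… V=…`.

t(4,2)=1.622 V=482.906

span = t_max - t_min = 3.96 - 0.72 = 3.240
L(4,2) = 71, L_eff = 1 - 71/255 = 0.721569 (inverted)
t(4,2) = 3.96 - 3.240·0.721569 = 1.622
Σt over all 7·10 pixels = 350937/2125 ≈ 165.1468235
V = pitch²·Σt = 1.71²·350937/2125 = 482.906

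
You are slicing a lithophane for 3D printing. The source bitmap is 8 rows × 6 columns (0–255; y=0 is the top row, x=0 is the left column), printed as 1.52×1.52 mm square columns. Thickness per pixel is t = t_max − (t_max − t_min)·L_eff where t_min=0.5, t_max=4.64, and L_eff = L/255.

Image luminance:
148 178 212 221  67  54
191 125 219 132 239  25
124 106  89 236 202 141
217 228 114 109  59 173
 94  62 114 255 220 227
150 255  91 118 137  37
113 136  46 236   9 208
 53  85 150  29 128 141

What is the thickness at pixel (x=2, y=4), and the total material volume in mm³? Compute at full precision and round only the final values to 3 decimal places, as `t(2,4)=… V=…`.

span = t_max - t_min = 4.64 - 0.5 = 4.140
L(2,4) = 114, L_eff = 114/255 = 0.447059
t(2,4) = 4.64 - 4.140·0.447059 = 2.789
Σt over all 8·6 pixels = 484053/4250 ≈ 113.8948235
V = pitch²·Σt = 1.52²·484053/4250 = 263.143

t(2,4)=2.789 V=263.143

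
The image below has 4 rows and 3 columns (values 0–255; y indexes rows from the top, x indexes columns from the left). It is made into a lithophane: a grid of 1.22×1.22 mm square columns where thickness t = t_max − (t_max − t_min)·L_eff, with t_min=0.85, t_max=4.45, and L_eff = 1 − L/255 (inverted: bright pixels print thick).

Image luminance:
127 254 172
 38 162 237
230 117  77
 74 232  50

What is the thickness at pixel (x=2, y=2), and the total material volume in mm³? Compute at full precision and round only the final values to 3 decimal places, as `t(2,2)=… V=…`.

t(2,2)=1.937 V=52.374

span = t_max - t_min = 4.45 - 0.85 = 3.600
L(2,2) = 77, L_eff = 1 - 77/255 = 0.698039 (inverted)
t(2,2) = 4.45 - 3.600·0.698039 = 1.937
Σt over all 4·3 pixels = 2991/85 ≈ 35.1882353
V = pitch²·Σt = 1.22²·2991/85 = 52.374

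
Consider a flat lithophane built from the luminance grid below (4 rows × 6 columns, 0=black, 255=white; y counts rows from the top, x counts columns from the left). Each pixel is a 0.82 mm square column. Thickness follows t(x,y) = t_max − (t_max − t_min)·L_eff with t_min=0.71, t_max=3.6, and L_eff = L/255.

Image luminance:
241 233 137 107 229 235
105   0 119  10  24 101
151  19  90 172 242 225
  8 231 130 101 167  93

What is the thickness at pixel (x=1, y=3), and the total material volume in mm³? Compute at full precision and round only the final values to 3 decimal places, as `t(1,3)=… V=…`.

t(1,3)=0.982 V=33.938

span = t_max - t_min = 3.6 - 0.71 = 2.890
L(1,3) = 231, L_eff = 231/255 = 0.905882
t(1,3) = 3.6 - 2.890·0.905882 = 0.982
Σt over all 4·6 pixels = 7571/150 ≈ 50.4733333
V = pitch²·Σt = 0.82²·7571/150 = 33.938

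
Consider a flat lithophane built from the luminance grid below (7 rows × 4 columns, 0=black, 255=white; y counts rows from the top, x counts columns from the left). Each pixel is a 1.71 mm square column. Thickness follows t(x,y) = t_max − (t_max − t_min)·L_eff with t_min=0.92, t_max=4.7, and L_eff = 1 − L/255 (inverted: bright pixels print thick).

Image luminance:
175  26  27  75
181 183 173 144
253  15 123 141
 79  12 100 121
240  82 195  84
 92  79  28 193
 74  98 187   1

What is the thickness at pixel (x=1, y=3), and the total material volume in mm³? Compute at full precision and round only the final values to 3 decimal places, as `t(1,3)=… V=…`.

span = t_max - t_min = 4.7 - 0.92 = 3.780
L(1,3) = 12, L_eff = 1 - 12/255 = 0.952941 (inverted)
t(1,3) = 4.7 - 3.780·0.952941 = 1.098
Σt over all 7·4 pixels = 309883/4250 ≈ 72.9136471
V = pitch²·Σt = 1.71²·309883/4250 = 213.207

t(1,3)=1.098 V=213.207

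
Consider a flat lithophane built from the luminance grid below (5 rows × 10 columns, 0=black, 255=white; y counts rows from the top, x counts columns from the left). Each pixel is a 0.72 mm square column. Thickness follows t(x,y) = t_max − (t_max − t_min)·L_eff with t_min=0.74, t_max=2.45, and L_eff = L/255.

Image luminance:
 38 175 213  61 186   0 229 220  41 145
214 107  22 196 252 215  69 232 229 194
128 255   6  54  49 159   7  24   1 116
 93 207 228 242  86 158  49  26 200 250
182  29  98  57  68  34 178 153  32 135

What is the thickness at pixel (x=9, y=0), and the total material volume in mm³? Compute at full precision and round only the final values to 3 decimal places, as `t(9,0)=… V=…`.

t(9,0)=1.478 V=41.457

span = t_max - t_min = 2.45 - 0.74 = 1.710
L(9,0) = 145, L_eff = 145/255 = 0.568627
t(9,0) = 2.45 - 1.710·0.568627 = 1.478
Σt over all 5·10 pixels = 169939/2125 ≈ 79.9712941
V = pitch²·Σt = 0.72²·169939/2125 = 41.457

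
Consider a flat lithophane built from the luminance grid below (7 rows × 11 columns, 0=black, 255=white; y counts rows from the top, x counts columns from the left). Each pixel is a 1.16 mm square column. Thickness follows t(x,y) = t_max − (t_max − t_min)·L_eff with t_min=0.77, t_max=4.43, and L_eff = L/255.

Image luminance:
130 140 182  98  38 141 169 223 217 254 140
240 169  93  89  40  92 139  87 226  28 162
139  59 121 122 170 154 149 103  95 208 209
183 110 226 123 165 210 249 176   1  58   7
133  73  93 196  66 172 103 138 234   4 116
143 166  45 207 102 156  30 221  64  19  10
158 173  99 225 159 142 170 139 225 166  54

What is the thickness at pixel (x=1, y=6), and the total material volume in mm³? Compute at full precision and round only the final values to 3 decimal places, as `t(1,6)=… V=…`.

t(1,6)=1.947 V=259.394

span = t_max - t_min = 4.43 - 0.77 = 3.660
L(1,6) = 173, L_eff = 173/255 = 0.678431
t(1,6) = 4.43 - 3.660·0.678431 = 1.947
Σt over all 7·11 pixels = 327713/1700 ≈ 192.7723529
V = pitch²·Σt = 1.16²·327713/1700 = 259.394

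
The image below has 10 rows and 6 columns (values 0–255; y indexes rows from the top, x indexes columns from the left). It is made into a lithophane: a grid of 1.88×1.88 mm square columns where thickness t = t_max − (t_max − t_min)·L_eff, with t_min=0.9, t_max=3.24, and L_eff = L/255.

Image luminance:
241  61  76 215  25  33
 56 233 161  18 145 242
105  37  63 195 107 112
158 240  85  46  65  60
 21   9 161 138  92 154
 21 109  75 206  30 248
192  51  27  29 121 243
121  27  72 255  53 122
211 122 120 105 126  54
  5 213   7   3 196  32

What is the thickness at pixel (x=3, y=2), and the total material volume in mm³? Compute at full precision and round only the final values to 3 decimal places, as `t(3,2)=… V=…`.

t(3,2)=1.451 V=474.649

span = t_max - t_min = 3.24 - 0.9 = 2.340
L(3,2) = 195, L_eff = 195/255 = 0.764706
t(3,2) = 3.24 - 2.340·0.764706 = 1.451
Σt over all 10·6 pixels = 2283/17 ≈ 134.2941176
V = pitch²·Σt = 1.88²·2283/17 = 474.649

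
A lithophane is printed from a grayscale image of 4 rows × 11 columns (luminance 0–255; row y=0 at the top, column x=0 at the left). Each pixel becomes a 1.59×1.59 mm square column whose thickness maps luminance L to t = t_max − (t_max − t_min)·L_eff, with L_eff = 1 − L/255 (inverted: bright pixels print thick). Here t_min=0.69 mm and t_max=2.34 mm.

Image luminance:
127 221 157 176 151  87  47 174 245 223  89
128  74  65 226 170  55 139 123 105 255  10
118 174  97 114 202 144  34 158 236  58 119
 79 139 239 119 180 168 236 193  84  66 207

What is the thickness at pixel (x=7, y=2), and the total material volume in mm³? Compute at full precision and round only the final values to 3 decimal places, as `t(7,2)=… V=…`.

t(7,2)=1.712 V=178.354

span = t_max - t_min = 2.34 - 0.69 = 1.650
L(7,2) = 158, L_eff = 1 - 158/255 = 0.380392 (inverted)
t(7,2) = 2.34 - 1.650·0.380392 = 1.712
Σt over all 4·11 pixels = 119933/1700 ≈ 70.5488235
V = pitch²·Σt = 1.59²·119933/1700 = 178.354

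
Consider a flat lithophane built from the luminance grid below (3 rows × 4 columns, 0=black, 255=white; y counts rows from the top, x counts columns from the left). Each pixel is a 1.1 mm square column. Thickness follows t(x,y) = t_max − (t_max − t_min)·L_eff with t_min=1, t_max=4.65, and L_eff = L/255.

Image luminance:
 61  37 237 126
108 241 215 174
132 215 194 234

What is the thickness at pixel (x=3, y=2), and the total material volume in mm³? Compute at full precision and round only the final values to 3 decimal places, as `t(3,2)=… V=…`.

t(3,2)=1.301 V=33.329

span = t_max - t_min = 4.65 - 1 = 3.650
L(3,2) = 234, L_eff = 234/255 = 0.917647
t(3,2) = 4.65 - 3.650·0.917647 = 1.301
Σt over all 3·4 pixels = 23413/850 ≈ 27.5447059
V = pitch²·Σt = 1.1²·23413/850 = 33.329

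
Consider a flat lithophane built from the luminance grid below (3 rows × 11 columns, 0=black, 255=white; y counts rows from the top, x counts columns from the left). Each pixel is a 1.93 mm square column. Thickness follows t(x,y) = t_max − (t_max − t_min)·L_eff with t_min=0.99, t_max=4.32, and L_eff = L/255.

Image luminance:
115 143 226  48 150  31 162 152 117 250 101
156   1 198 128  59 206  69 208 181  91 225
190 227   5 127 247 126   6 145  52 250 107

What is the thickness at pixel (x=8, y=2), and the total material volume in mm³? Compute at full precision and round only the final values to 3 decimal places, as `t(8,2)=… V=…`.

span = t_max - t_min = 4.32 - 0.99 = 3.330
L(8,2) = 52, L_eff = 52/255 = 0.203922
t(8,2) = 4.32 - 3.330·0.203922 = 3.641
Σt over all 3·11 pixels = 712371/8500 ≈ 83.8083529
V = pitch²·Σt = 1.93²·712371/8500 = 312.178

t(8,2)=3.641 V=312.178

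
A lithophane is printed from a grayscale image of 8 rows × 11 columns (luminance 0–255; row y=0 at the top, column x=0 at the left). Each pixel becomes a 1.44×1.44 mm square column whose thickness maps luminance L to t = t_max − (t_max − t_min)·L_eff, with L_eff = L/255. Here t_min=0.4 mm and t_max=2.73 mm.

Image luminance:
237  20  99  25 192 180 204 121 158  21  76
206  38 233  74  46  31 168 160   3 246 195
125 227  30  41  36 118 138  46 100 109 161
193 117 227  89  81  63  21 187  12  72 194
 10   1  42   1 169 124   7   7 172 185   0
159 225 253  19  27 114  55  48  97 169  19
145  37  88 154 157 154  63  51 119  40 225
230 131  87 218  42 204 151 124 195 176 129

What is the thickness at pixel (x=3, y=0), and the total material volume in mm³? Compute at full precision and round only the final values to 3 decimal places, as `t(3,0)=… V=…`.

span = t_max - t_min = 2.73 - 0.4 = 2.330
L(3,0) = 25, L_eff = 25/255 = 0.098039
t(3,0) = 2.73 - 2.330·0.098039 = 2.502
Σt over all 8·11 pixels = 3809401/25500 ≈ 149.3882745
V = pitch²·Σt = 1.44²·3809401/25500 = 309.772

t(3,0)=2.502 V=309.772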